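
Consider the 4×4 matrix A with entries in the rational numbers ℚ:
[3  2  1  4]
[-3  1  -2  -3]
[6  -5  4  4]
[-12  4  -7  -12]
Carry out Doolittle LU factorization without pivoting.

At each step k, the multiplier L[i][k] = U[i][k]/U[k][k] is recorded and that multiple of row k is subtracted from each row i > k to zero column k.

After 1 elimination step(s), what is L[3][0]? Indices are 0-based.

L[3][0] = -4

Step 1: pivot at (0,0) is 3.
  row1 ← row1 − (-1)·row0  ⇒  L[1][0]=-1, U row1=(0, 3, -1, 1)
  row2 ← row2 − (2)·row0  ⇒  L[2][0]=2, U row2=(0, -9, 2, -4)
  row3 ← row3 − (-4)·row0  ⇒  L[3][0]=-4, U row3=(0, 12, -3, 4)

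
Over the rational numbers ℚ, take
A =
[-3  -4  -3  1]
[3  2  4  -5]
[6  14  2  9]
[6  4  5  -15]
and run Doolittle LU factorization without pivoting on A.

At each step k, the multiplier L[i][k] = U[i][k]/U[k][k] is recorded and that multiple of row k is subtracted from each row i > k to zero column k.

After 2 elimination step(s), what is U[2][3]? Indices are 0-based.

U[2][3] = -1

[col 0] pivot -3
  R1 -= -1*R0 → (0, -2, 1, -4)  (L[1][0] := -1)
  R2 -= -2*R0 → (0, 6, -4, 11)  (L[2][0] := -2)
  R3 -= -2*R0 → (0, -4, -1, -13)  (L[3][0] := -2)
[col 1] pivot -2
  R2 -= -3*R1 → (0, 0, -1, -1)  (L[2][1] := -3)
  R3 -= 2*R1 → (0, 0, -3, -5)  (L[3][1] := 2)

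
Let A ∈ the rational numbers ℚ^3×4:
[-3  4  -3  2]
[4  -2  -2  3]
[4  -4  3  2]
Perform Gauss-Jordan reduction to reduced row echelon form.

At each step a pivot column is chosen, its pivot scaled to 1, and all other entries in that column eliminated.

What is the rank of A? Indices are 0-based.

pivot(0,0)=-3: scale R0 → (1, -4/3, 1, -2/3)
  clear (1,0): R1 −= (4)R0 → (0, 10/3, -6, 17/3)
  clear (2,0): R2 −= (4)R0 → (0, 4/3, -1, 14/3)
pivot(1,1)=10/3: scale R1 → (0, 1, -9/5, 17/10)
  clear (0,1): R0 −= (-4/3)R1 → (1, 0, -7/5, 8/5)
  clear (2,1): R2 −= (4/3)R1 → (0, 0, 7/5, 12/5)
pivot(2,2)=7/5: scale R2 → (0, 0, 1, 12/7)
  clear (0,2): R0 −= (-7/5)R2 → (1, 0, 0, 4)
  clear (1,2): R1 −= (-9/5)R2 → (0, 1, 0, 67/14)

rank = 3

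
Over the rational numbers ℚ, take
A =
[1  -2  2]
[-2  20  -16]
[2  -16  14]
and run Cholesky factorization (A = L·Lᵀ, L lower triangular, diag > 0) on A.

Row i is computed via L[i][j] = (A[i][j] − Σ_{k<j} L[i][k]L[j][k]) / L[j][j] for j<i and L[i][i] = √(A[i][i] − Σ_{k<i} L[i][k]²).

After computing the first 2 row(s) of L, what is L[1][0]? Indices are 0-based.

Step 1: L[0][0] = √(1) = 1.
  L[1][0] = (-2) / L[0][0] = -2.
Step 2: L[1][1] = √(16) = 4.

L[1][0] = -2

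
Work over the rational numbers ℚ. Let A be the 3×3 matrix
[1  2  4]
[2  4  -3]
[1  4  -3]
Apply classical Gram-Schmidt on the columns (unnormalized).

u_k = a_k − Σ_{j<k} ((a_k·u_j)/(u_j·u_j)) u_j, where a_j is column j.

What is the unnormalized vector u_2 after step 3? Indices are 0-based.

u_2 = (22/5, -11/5, 0)

Step 1: u_0 = a_0 = (1, 2, 1).
Step 2: u_1 = a_1 − (7/3)·u_0 = (-1/3, -2/3, 5/3).
Step 3: u_2 = a_2 − (-5/6)·u_0 − (-13/10)·u_1 = (22/5, -11/5, 0).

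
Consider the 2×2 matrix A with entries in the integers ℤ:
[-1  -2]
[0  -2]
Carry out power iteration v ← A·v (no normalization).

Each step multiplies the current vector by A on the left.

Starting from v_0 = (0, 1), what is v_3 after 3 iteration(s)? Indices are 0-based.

v_3 = (-14, -8)

v_0 = (0, 1).
v_1 = A·v_0 = (-2, -2).
v_2 = A·v_1 = (6, 4).
v_3 = A·v_2 = (-14, -8).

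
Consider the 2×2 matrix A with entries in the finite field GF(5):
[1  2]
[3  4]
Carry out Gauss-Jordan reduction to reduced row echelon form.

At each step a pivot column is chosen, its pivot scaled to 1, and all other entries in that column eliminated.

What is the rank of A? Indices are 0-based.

rank = 2

step 1: normalize row 0 (÷1) = (1, 2)
  row 1: subtract 3×row0 = (0, 3)
step 2: normalize row 1 (÷3) = (0, 1)
  row 0: subtract 2×row1 = (1, 0)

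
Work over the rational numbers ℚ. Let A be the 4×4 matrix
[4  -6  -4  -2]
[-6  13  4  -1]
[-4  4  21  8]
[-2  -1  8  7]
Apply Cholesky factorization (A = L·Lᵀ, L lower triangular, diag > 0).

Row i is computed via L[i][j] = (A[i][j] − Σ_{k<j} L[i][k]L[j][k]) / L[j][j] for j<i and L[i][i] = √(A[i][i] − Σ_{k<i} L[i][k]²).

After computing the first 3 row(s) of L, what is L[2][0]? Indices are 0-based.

Step 1: L[0][0] = √(4) = 2.
  L[1][0] = (-6) / L[0][0] = -3.
Step 2: L[1][1] = √(4) = 2.
  L[2][0] = (-4) / L[0][0] = -2.
  L[2][1] = (-2) / L[1][1] = -1.
Step 3: L[2][2] = √(16) = 4.

L[2][0] = -2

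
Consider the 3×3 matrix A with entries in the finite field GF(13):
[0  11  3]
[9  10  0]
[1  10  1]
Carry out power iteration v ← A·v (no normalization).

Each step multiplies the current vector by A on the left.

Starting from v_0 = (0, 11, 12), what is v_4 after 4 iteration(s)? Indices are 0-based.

v_0 = (0, 11, 12).
v_1 = A·v_0 = (1, 6, 5).
v_2 = A·v_1 = (3, 4, 1).
v_3 = A·v_2 = (8, 2, 5).
v_4 = A·v_3 = (11, 1, 7).

v_4 = (11, 1, 7)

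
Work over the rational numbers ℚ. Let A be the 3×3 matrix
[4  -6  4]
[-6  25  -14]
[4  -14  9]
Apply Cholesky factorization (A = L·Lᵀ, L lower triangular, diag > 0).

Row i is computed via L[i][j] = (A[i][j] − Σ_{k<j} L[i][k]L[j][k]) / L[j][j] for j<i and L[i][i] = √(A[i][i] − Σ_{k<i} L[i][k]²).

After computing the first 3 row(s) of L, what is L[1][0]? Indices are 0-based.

L[1][0] = -3

Step 1: L[0][0] = √(4) = 2.
  L[1][0] = (-6) / L[0][0] = -3.
Step 2: L[1][1] = √(16) = 4.
  L[2][0] = (4) / L[0][0] = 2.
  L[2][1] = (-8) / L[1][1] = -2.
Step 3: L[2][2] = √(1) = 1.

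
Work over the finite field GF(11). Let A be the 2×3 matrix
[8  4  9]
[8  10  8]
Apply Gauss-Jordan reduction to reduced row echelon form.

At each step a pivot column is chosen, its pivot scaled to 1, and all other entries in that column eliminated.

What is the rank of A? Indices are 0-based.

pivot(0,0)=8: scale R0 → (1, 6, 8)
  clear (1,0): R1 −= (8)R0 → (0, 6, 10)
pivot(1,1)=6: scale R1 → (0, 1, 9)
  clear (0,1): R0 −= (6)R1 → (1, 0, 9)

rank = 2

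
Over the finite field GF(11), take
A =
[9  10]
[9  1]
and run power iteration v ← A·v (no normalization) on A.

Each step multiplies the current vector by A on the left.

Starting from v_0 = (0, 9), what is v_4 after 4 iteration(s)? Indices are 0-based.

v_4 = (4, 0)

v_0 = (0, 9).
v_1 = A·v_0 = (2, 9).
v_2 = A·v_1 = (9, 5).
v_3 = A·v_2 = (10, 9).
v_4 = A·v_3 = (4, 0).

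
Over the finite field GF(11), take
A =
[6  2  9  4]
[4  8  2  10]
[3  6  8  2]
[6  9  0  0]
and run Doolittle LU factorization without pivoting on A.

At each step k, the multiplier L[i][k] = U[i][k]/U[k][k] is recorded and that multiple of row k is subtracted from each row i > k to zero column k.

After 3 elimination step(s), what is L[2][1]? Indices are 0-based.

k=0: U[0][0]=6
  eliminate (1,0): mult=8, new row 1: (0, 3, 7, 0); set L[1][0]=8
  eliminate (2,0): mult=6, new row 2: (0, 5, 9, 0); set L[2][0]=6
  eliminate (3,0): mult=1, new row 3: (0, 7, 2, 7); set L[3][0]=1
k=1: U[1][1]=3
  eliminate (2,1): mult=9, new row 2: (0, 0, 1, 0); set L[2][1]=9
  eliminate (3,1): mult=6, new row 3: (0, 0, 4, 7); set L[3][1]=6
k=2: U[2][2]=1
  eliminate (3,2): mult=4, new row 3: (0, 0, 0, 7); set L[3][2]=4

L[2][1] = 9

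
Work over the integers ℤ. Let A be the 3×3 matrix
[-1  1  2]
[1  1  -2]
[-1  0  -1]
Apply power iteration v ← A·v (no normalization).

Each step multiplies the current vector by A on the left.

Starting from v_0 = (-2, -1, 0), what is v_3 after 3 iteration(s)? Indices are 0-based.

v_3 = (-12, 0, 3)

v_0 = (-2, -1, 0).
v_1 = A·v_0 = (1, -3, 2).
v_2 = A·v_1 = (0, -6, -3).
v_3 = A·v_2 = (-12, 0, 3).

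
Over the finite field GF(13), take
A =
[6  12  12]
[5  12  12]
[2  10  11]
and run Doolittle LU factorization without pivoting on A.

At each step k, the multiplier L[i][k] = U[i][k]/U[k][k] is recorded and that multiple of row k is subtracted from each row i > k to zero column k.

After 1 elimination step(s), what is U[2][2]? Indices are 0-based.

[col 0] pivot 6
  R1 -= 3*R0 → (0, 2, 2)  (L[1][0] := 3)
  R2 -= 9*R0 → (0, 6, 7)  (L[2][0] := 9)

U[2][2] = 7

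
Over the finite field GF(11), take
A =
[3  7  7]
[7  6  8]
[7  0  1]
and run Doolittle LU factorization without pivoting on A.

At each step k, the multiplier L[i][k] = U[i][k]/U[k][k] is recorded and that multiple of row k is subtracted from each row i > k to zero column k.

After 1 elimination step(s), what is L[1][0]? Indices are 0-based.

L[1][0] = 6

[col 0] pivot 3
  R1 -= 6*R0 → (0, 8, 10)  (L[1][0] := 6)
  R2 -= 6*R0 → (0, 2, 3)  (L[2][0] := 6)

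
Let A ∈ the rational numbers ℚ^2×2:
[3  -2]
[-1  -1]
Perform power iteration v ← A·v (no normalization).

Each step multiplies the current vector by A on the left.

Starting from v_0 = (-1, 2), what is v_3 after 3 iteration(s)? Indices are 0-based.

v_3 = (-73, 11)

v_0 = (-1, 2).
v_1 = A·v_0 = (-7, -1).
v_2 = A·v_1 = (-19, 8).
v_3 = A·v_2 = (-73, 11).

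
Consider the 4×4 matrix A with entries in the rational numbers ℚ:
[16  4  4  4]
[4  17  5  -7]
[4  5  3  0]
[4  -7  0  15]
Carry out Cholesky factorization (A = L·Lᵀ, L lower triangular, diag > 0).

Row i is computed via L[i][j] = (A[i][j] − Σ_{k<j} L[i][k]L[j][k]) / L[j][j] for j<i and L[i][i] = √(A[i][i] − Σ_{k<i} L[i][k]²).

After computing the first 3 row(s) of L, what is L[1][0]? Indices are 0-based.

Step 1: L[0][0] = √(16) = 4.
  L[1][0] = (4) / L[0][0] = 1.
Step 2: L[1][1] = √(16) = 4.
  L[2][0] = (4) / L[0][0] = 1.
  L[2][1] = (4) / L[1][1] = 1.
Step 3: L[2][2] = √(1) = 1.

L[1][0] = 1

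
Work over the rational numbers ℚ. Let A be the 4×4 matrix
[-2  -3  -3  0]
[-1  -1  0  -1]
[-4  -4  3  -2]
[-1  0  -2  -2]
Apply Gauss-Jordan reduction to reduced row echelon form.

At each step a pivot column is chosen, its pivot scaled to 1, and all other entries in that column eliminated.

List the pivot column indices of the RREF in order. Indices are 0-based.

pivot columns: 0, 1, 2, 3

pivot(0,0)=-2: scale R0 → (1, 3/2, 3/2, 0)
  clear (1,0): R1 −= (-1)R0 → (0, 1/2, 3/2, -1)
  clear (2,0): R2 −= (-4)R0 → (0, 2, 9, -2)
  clear (3,0): R3 −= (-1)R0 → (0, 3/2, -1/2, -2)
pivot(1,1)=1/2: scale R1 → (0, 1, 3, -2)
  clear (0,1): R0 −= (3/2)R1 → (1, 0, -3, 3)
  clear (2,1): R2 −= (2)R1 → (0, 0, 3, 2)
  clear (3,1): R3 −= (3/2)R1 → (0, 0, -5, 1)
pivot(2,2)=3: scale R2 → (0, 0, 1, 2/3)
  clear (0,2): R0 −= (-3)R2 → (1, 0, 0, 5)
  clear (1,2): R1 −= (3)R2 → (0, 1, 0, -4)
  clear (3,2): R3 −= (-5)R2 → (0, 0, 0, 13/3)
pivot(3,3)=13/3: scale R3 → (0, 0, 0, 1)
  clear (0,3): R0 −= (5)R3 → (1, 0, 0, 0)
  clear (1,3): R1 −= (-4)R3 → (0, 1, 0, 0)
  clear (2,3): R2 −= (2/3)R3 → (0, 0, 1, 0)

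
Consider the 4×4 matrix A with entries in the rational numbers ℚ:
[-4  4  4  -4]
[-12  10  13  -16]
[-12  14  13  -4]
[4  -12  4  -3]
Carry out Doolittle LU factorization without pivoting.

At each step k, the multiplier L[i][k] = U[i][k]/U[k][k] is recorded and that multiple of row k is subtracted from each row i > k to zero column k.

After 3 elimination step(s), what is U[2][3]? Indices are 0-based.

Step 1: pivot at (0,0) is -4.
  row1 ← row1 − (3)·row0  ⇒  L[1][0]=3, U row1=(0, -2, 1, -4)
  row2 ← row2 − (3)·row0  ⇒  L[2][0]=3, U row2=(0, 2, 1, 8)
  row3 ← row3 − (-1)·row0  ⇒  L[3][0]=-1, U row3=(0, -8, 8, -7)
Step 2: pivot at (1,1) is -2.
  row2 ← row2 − (-1)·row1  ⇒  L[2][1]=-1, U row2=(0, 0, 2, 4)
  row3 ← row3 − (4)·row1  ⇒  L[3][1]=4, U row3=(0, 0, 4, 9)
Step 3: pivot at (2,2) is 2.
  row3 ← row3 − (2)·row2  ⇒  L[3][2]=2, U row3=(0, 0, 0, 1)

U[2][3] = 4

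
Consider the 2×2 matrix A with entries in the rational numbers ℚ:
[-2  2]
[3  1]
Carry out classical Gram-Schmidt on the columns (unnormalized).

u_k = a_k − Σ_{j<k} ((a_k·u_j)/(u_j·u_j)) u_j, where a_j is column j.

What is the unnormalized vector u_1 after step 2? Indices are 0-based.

u_1 = (24/13, 16/13)

Step 1: u_0 = a_0 = (-2, 3).
Step 2: u_1 = a_1 − (-1/13)·u_0 = (24/13, 16/13).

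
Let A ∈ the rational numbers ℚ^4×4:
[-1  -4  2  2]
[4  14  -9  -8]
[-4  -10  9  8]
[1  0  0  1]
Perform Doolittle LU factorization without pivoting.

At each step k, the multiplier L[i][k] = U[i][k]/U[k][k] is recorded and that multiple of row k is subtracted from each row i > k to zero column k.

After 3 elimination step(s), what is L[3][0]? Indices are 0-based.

Step 1: pivot at (0,0) is -1.
  row1 ← row1 − (-4)·row0  ⇒  L[1][0]=-4, U row1=(0, -2, -1, 0)
  row2 ← row2 − (4)·row0  ⇒  L[2][0]=4, U row2=(0, 6, 1, 0)
  row3 ← row3 − (-1)·row0  ⇒  L[3][0]=-1, U row3=(0, -4, 2, 3)
Step 2: pivot at (1,1) is -2.
  row2 ← row2 − (-3)·row1  ⇒  L[2][1]=-3, U row2=(0, 0, -2, 0)
  row3 ← row3 − (2)·row1  ⇒  L[3][1]=2, U row3=(0, 0, 4, 3)
Step 3: pivot at (2,2) is -2.
  row3 ← row3 − (-2)·row2  ⇒  L[3][2]=-2, U row3=(0, 0, 0, 3)

L[3][0] = -1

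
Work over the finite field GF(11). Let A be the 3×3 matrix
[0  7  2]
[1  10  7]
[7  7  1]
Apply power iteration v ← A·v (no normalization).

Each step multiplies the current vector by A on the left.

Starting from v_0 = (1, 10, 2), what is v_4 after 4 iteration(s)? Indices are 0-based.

v_4 = (5, 2, 5)

v_0 = (1, 10, 2).
v_1 = A·v_0 = (8, 5, 2).
v_2 = A·v_1 = (6, 6, 5).
v_3 = A·v_2 = (8, 2, 1).
v_4 = A·v_3 = (5, 2, 5).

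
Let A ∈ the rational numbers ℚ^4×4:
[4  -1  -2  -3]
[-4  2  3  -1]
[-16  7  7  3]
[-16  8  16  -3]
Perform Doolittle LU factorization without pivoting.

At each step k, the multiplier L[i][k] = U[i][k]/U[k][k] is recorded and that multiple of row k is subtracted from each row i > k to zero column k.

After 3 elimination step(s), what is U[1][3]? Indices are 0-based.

k=0: U[0][0]=4
  eliminate (1,0): mult=-1, new row 1: (0, 1, 1, -4); set L[1][0]=-1
  eliminate (2,0): mult=-4, new row 2: (0, 3, -1, -9); set L[2][0]=-4
  eliminate (3,0): mult=-4, new row 3: (0, 4, 8, -15); set L[3][0]=-4
k=1: U[1][1]=1
  eliminate (2,1): mult=3, new row 2: (0, 0, -4, 3); set L[2][1]=3
  eliminate (3,1): mult=4, new row 3: (0, 0, 4, 1); set L[3][1]=4
k=2: U[2][2]=-4
  eliminate (3,2): mult=-1, new row 3: (0, 0, 0, 4); set L[3][2]=-1

U[1][3] = -4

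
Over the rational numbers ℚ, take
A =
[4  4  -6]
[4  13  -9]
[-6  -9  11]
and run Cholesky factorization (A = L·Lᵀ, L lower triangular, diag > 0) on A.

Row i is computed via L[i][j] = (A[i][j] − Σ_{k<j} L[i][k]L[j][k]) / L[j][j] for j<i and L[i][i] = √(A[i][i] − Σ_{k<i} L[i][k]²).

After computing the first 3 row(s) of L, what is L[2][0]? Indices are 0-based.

L[2][0] = -3

Step 1: L[0][0] = √(4) = 2.
  L[1][0] = (4) / L[0][0] = 2.
Step 2: L[1][1] = √(9) = 3.
  L[2][0] = (-6) / L[0][0] = -3.
  L[2][1] = (-3) / L[1][1] = -1.
Step 3: L[2][2] = √(1) = 1.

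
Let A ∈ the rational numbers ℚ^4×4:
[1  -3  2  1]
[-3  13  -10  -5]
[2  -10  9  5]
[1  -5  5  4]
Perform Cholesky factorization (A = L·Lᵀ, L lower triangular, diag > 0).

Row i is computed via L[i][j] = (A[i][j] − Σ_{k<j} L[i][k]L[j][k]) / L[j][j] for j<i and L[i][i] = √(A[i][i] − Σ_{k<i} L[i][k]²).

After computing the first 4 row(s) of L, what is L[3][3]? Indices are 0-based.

L[3][3] = 1

Step 1: L[0][0] = √(1) = 1.
  L[1][0] = (-3) / L[0][0] = -3.
Step 2: L[1][1] = √(4) = 2.
  L[2][0] = (2) / L[0][0] = 2.
  L[2][1] = (-4) / L[1][1] = -2.
Step 3: L[2][2] = √(1) = 1.
  L[3][0] = (1) / L[0][0] = 1.
  L[3][1] = (-2) / L[1][1] = -1.
  L[3][2] = (1) / L[2][2] = 1.
Step 4: L[3][3] = √(1) = 1.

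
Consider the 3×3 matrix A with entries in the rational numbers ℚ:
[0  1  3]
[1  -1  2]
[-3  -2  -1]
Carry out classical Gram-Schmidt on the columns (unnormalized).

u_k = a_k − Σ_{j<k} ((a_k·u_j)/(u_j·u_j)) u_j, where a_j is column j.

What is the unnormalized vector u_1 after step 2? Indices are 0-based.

Step 1: u_0 = a_0 = (0, 1, -3).
Step 2: u_1 = a_1 − (1/2)·u_0 = (1, -3/2, -1/2).

u_1 = (1, -3/2, -1/2)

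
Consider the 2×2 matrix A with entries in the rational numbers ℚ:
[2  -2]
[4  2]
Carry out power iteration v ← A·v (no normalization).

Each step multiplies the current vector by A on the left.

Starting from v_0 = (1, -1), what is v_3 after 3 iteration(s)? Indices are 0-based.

v_0 = (1, -1).
v_1 = A·v_0 = (4, 2).
v_2 = A·v_1 = (4, 20).
v_3 = A·v_2 = (-32, 56).

v_3 = (-32, 56)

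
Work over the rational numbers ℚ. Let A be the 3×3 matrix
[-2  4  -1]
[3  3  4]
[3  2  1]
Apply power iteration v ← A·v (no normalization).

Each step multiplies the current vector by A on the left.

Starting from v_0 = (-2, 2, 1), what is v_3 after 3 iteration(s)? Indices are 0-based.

v_0 = (-2, 2, 1).
v_1 = A·v_0 = (11, 4, -1).
v_2 = A·v_1 = (-5, 41, 40).
v_3 = A·v_2 = (134, 268, 107).

v_3 = (134, 268, 107)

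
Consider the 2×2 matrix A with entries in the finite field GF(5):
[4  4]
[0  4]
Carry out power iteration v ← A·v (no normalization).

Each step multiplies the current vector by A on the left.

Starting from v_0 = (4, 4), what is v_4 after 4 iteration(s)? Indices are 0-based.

v_0 = (4, 4).
v_1 = A·v_0 = (2, 1).
v_2 = A·v_1 = (2, 4).
v_3 = A·v_2 = (4, 1).
v_4 = A·v_3 = (0, 4).

v_4 = (0, 4)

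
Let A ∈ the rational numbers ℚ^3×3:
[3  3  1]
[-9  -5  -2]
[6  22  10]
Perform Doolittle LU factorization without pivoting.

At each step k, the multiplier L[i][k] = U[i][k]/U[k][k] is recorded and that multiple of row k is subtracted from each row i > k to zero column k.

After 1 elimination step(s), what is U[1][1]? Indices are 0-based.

U[1][1] = 4

Step 1: pivot at (0,0) is 3.
  row1 ← row1 − (-3)·row0  ⇒  L[1][0]=-3, U row1=(0, 4, 1)
  row2 ← row2 − (2)·row0  ⇒  L[2][0]=2, U row2=(0, 16, 8)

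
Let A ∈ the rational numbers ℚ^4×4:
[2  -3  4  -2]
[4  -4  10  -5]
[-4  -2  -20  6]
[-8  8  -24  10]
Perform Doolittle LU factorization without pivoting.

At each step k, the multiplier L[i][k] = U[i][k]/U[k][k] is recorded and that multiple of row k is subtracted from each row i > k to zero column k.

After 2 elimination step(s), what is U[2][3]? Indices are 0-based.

U[2][3] = -2

k=0: U[0][0]=2
  eliminate (1,0): mult=2, new row 1: (0, 2, 2, -1); set L[1][0]=2
  eliminate (2,0): mult=-2, new row 2: (0, -8, -12, 2); set L[2][0]=-2
  eliminate (3,0): mult=-4, new row 3: (0, -4, -8, 2); set L[3][0]=-4
k=1: U[1][1]=2
  eliminate (2,1): mult=-4, new row 2: (0, 0, -4, -2); set L[2][1]=-4
  eliminate (3,1): mult=-2, new row 3: (0, 0, -4, 0); set L[3][1]=-2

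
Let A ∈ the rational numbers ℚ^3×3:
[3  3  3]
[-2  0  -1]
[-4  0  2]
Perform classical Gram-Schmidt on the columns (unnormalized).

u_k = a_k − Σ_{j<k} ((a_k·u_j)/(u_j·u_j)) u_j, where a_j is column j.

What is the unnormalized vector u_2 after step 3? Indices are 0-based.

u_2 = (0, -8/5, 4/5)

Step 1: u_0 = a_0 = (3, -2, -4).
Step 2: u_1 = a_1 − (9/29)·u_0 = (60/29, 18/29, 36/29).
Step 3: u_2 = a_2 − (3/29)·u_0 − (13/10)·u_1 = (0, -8/5, 4/5).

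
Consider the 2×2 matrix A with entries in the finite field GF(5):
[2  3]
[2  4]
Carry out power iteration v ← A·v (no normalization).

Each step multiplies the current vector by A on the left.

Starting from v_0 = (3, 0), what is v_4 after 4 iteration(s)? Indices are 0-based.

v_0 = (3, 0).
v_1 = A·v_0 = (1, 1).
v_2 = A·v_1 = (0, 1).
v_3 = A·v_2 = (3, 4).
v_4 = A·v_3 = (3, 2).

v_4 = (3, 2)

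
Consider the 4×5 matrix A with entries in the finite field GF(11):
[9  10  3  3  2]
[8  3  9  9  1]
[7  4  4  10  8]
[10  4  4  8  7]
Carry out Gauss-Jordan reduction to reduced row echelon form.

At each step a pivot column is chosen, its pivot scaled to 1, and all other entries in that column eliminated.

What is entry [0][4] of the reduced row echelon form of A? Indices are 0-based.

pivot(0,0)=9: scale R0 → (1, 6, 4, 4, 10)
  clear (1,0): R1 −= (8)R0 → (0, 10, 10, 10, 9)
  clear (2,0): R2 −= (7)R0 → (0, 6, 9, 4, 4)
  clear (3,0): R3 −= (10)R0 → (0, 10, 8, 1, 6)
pivot(1,1)=10: scale R1 → (0, 1, 1, 1, 2)
  clear (0,1): R0 −= (6)R1 → (1, 0, 9, 9, 9)
  clear (2,1): R2 −= (6)R1 → (0, 0, 3, 9, 3)
  clear (3,1): R3 −= (10)R1 → (0, 0, 9, 2, 8)
pivot(2,2)=3: scale R2 → (0, 0, 1, 3, 1)
  clear (0,2): R0 −= (9)R2 → (1, 0, 0, 4, 0)
  clear (1,2): R1 −= (1)R2 → (0, 1, 0, 9, 1)
  clear (3,2): R3 −= (9)R2 → (0, 0, 0, 8, 10)
pivot(3,3)=8: scale R3 → (0, 0, 0, 1, 4)
  clear (0,3): R0 −= (4)R3 → (1, 0, 0, 0, 6)
  clear (1,3): R1 −= (9)R3 → (0, 1, 0, 0, 9)
  clear (2,3): R2 −= (3)R3 → (0, 0, 1, 0, 0)

M[0][4] = 6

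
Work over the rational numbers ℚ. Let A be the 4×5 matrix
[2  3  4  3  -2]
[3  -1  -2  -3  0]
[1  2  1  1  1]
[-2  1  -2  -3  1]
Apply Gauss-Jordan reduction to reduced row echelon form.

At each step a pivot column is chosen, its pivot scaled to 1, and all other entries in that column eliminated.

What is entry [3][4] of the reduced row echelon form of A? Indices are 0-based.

M[3][4] = 73/54

pivot(0,0)=2: scale R0 → (1, 3/2, 2, 3/2, -1)
  clear (1,0): R1 −= (3)R0 → (0, -11/2, -8, -15/2, 3)
  clear (2,0): R2 −= (1)R0 → (0, 1/2, -1, -1/2, 2)
  clear (3,0): R3 −= (-2)R0 → (0, 4, 2, 0, -1)
pivot(1,1)=-11/2: scale R1 → (0, 1, 16/11, 15/11, -6/11)
  clear (0,1): R0 −= (3/2)R1 → (1, 0, -2/11, -6/11, -2/11)
  clear (2,1): R2 −= (1/2)R1 → (0, 0, -19/11, -13/11, 25/11)
  clear (3,1): R3 −= (4)R1 → (0, 0, -42/11, -60/11, 13/11)
pivot(2,2)=-19/11: scale R2 → (0, 0, 1, 13/19, -25/19)
  clear (0,2): R0 −= (-2/11)R2 → (1, 0, 0, -8/19, -8/19)
  clear (1,2): R1 −= (16/11)R2 → (0, 1, 0, 7/19, 26/19)
  clear (3,2): R3 −= (-42/11)R2 → (0, 0, 0, -54/19, -73/19)
pivot(3,3)=-54/19: scale R3 → (0, 0, 0, 1, 73/54)
  clear (0,3): R0 −= (-8/19)R3 → (1, 0, 0, 0, 4/27)
  clear (1,3): R1 −= (7/19)R3 → (0, 1, 0, 0, 47/54)
  clear (2,3): R2 −= (13/19)R3 → (0, 0, 1, 0, -121/54)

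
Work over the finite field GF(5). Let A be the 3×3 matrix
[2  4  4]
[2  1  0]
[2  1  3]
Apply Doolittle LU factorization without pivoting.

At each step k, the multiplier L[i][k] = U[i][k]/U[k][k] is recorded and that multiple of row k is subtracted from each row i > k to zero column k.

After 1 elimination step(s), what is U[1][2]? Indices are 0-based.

U[1][2] = 1

[col 0] pivot 2
  R1 -= 1*R0 → (0, 2, 1)  (L[1][0] := 1)
  R2 -= 1*R0 → (0, 2, 4)  (L[2][0] := 1)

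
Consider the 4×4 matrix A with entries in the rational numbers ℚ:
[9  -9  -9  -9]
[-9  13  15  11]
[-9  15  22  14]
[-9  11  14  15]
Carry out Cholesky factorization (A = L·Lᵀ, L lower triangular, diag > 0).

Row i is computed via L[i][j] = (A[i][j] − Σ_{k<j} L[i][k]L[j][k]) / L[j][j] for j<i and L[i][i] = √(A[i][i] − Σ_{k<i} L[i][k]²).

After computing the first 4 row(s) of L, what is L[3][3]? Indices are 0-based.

L[3][3] = 2

Step 1: L[0][0] = √(9) = 3.
  L[1][0] = (-9) / L[0][0] = -3.
Step 2: L[1][1] = √(4) = 2.
  L[2][0] = (-9) / L[0][0] = -3.
  L[2][1] = (6) / L[1][1] = 3.
Step 3: L[2][2] = √(4) = 2.
  L[3][0] = (-9) / L[0][0] = -3.
  L[3][1] = (2) / L[1][1] = 1.
  L[3][2] = (2) / L[2][2] = 1.
Step 4: L[3][3] = √(4) = 2.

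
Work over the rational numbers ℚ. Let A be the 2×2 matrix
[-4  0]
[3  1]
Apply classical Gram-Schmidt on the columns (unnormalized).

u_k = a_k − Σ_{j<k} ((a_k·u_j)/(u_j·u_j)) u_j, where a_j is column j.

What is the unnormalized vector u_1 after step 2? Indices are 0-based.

u_1 = (12/25, 16/25)

Step 1: u_0 = a_0 = (-4, 3).
Step 2: u_1 = a_1 − (3/25)·u_0 = (12/25, 16/25).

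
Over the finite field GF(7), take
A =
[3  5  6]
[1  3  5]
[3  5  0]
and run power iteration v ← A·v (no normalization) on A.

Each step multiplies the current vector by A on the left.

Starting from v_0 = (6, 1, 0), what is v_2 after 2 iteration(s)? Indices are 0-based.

v_2 = (0, 4, 2)

v_0 = (6, 1, 0).
v_1 = A·v_0 = (2, 2, 2).
v_2 = A·v_1 = (0, 4, 2).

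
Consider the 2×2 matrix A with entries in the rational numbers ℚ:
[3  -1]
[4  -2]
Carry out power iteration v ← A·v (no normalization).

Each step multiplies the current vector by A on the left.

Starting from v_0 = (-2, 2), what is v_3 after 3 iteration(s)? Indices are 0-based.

v_3 = (-28, -32)

v_0 = (-2, 2).
v_1 = A·v_0 = (-8, -12).
v_2 = A·v_1 = (-12, -8).
v_3 = A·v_2 = (-28, -32).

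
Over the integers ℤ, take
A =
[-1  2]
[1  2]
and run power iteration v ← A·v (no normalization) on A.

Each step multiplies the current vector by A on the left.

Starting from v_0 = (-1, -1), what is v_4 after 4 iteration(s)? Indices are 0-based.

v_0 = (-1, -1).
v_1 = A·v_0 = (-1, -3).
v_2 = A·v_1 = (-5, -7).
v_3 = A·v_2 = (-9, -19).
v_4 = A·v_3 = (-29, -47).

v_4 = (-29, -47)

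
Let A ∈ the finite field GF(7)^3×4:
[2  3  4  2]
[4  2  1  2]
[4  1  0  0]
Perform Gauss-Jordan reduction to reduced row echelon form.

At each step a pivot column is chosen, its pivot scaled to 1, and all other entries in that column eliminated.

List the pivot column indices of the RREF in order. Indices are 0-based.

pivot(0,0)=2: scale R0 → (1, 5, 2, 1)
  clear (1,0): R1 −= (4)R0 → (0, 3, 0, 5)
  clear (2,0): R2 −= (4)R0 → (0, 2, 6, 3)
pivot(1,1)=3: scale R1 → (0, 1, 0, 4)
  clear (0,1): R0 −= (5)R1 → (1, 0, 2, 2)
  clear (2,1): R2 −= (2)R1 → (0, 0, 6, 2)
pivot(2,2)=6: scale R2 → (0, 0, 1, 5)
  clear (0,2): R0 −= (2)R2 → (1, 0, 0, 6)

pivot columns: 0, 1, 2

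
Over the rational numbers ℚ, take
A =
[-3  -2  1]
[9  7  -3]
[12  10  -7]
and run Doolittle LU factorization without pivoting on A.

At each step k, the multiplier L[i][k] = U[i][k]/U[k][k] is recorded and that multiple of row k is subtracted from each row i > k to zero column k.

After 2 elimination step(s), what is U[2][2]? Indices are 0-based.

U[2][2] = -3

[col 0] pivot -3
  R1 -= -3*R0 → (0, 1, 0)  (L[1][0] := -3)
  R2 -= -4*R0 → (0, 2, -3)  (L[2][0] := -4)
[col 1] pivot 1
  R2 -= 2*R1 → (0, 0, -3)  (L[2][1] := 2)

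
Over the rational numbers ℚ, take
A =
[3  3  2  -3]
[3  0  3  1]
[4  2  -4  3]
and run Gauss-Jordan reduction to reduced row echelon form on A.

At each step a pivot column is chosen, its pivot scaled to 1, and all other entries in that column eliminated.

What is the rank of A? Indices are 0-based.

rank = 3

[1] R0 /= 3  ⇒  (1, 1, 2/3, -1)
     R1 -= 3·R0  ⇒  (0, -3, 1, 4)
     R2 -= 4·R0  ⇒  (0, -2, -20/3, 7)
[2] R1 /= -3  ⇒  (0, 1, -1/3, -4/3)
     R0 -= 1·R1  ⇒  (1, 0, 1, 1/3)
     R2 -= -2·R1  ⇒  (0, 0, -22/3, 13/3)
[3] R2 /= -22/3  ⇒  (0, 0, 1, -13/22)
     R0 -= 1·R2  ⇒  (1, 0, 0, 61/66)
     R1 -= -1/3·R2  ⇒  (0, 1, 0, -101/66)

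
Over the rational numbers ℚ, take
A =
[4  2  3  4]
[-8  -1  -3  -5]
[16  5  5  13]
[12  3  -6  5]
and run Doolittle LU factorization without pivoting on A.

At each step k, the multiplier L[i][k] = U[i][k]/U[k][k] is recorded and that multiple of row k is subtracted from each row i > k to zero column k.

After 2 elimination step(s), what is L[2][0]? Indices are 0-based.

k=0: U[0][0]=4
  eliminate (1,0): mult=-2, new row 1: (0, 3, 3, 3); set L[1][0]=-2
  eliminate (2,0): mult=4, new row 2: (0, -3, -7, -3); set L[2][0]=4
  eliminate (3,0): mult=3, new row 3: (0, -3, -15, -7); set L[3][0]=3
k=1: U[1][1]=3
  eliminate (2,1): mult=-1, new row 2: (0, 0, -4, 0); set L[2][1]=-1
  eliminate (3,1): mult=-1, new row 3: (0, 0, -12, -4); set L[3][1]=-1

L[2][0] = 4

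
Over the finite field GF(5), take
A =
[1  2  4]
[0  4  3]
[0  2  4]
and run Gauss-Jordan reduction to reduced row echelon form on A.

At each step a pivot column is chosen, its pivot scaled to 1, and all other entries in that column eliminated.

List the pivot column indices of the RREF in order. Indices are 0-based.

[1] R0 /= 1  ⇒  (1, 2, 4)
[2] R1 /= 4  ⇒  (0, 1, 2)
     R0 -= 2·R1  ⇒  (1, 0, 0)
     R2 -= 2·R1  ⇒  (0, 0, 0)
column 2 empty below row 2

pivot columns: 0, 1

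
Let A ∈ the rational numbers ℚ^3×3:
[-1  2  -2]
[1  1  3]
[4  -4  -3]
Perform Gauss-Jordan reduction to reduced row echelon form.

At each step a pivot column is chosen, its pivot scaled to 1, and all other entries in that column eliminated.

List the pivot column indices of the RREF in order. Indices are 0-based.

pivot(0,0)=-1: scale R0 → (1, -2, 2)
  clear (1,0): R1 −= (1)R0 → (0, 3, 1)
  clear (2,0): R2 −= (4)R0 → (0, 4, -11)
pivot(1,1)=3: scale R1 → (0, 1, 1/3)
  clear (0,1): R0 −= (-2)R1 → (1, 0, 8/3)
  clear (2,1): R2 −= (4)R1 → (0, 0, -37/3)
pivot(2,2)=-37/3: scale R2 → (0, 0, 1)
  clear (0,2): R0 −= (8/3)R2 → (1, 0, 0)
  clear (1,2): R1 −= (1/3)R2 → (0, 1, 0)

pivot columns: 0, 1, 2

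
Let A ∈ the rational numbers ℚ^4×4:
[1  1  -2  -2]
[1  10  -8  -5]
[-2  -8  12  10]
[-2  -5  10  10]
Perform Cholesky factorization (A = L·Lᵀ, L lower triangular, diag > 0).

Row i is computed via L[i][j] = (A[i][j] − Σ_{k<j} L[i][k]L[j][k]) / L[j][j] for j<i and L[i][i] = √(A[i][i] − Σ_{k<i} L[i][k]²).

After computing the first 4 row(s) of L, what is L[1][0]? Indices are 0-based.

Step 1: L[0][0] = √(1) = 1.
  L[1][0] = (1) / L[0][0] = 1.
Step 2: L[1][1] = √(9) = 3.
  L[2][0] = (-2) / L[0][0] = -2.
  L[2][1] = (-6) / L[1][1] = -2.
Step 3: L[2][2] = √(4) = 2.
  L[3][0] = (-2) / L[0][0] = -2.
  L[3][1] = (-3) / L[1][1] = -1.
  L[3][2] = (4) / L[2][2] = 2.
Step 4: L[3][3] = √(1) = 1.

L[1][0] = 1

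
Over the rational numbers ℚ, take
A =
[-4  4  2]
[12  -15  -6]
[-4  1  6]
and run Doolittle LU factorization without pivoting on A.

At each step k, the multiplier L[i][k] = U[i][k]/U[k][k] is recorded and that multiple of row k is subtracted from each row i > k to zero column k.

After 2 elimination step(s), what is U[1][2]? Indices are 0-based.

Step 1: pivot at (0,0) is -4.
  row1 ← row1 − (-3)·row0  ⇒  L[1][0]=-3, U row1=(0, -3, 0)
  row2 ← row2 − (1)·row0  ⇒  L[2][0]=1, U row2=(0, -3, 4)
Step 2: pivot at (1,1) is -3.
  row2 ← row2 − (1)·row1  ⇒  L[2][1]=1, U row2=(0, 0, 4)

U[1][2] = 0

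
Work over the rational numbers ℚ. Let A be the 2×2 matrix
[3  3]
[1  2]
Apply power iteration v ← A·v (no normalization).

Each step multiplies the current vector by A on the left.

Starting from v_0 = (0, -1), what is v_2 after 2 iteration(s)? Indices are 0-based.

v_2 = (-15, -7)

v_0 = (0, -1).
v_1 = A·v_0 = (-3, -2).
v_2 = A·v_1 = (-15, -7).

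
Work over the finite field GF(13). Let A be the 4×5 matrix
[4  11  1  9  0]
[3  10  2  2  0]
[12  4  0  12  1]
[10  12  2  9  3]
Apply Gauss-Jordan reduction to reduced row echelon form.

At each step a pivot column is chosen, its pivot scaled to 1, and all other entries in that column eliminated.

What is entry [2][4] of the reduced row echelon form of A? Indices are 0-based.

pivot(0,0)=4: scale R0 → (1, 6, 10, 12, 0)
  clear (1,0): R1 −= (3)R0 → (0, 5, 11, 5, 0)
  clear (2,0): R2 −= (12)R0 → (0, 10, 10, 11, 1)
  clear (3,0): R3 −= (10)R0 → (0, 4, 6, 6, 3)
pivot(1,1)=5: scale R1 → (0, 1, 10, 1, 0)
  clear (0,1): R0 −= (6)R1 → (1, 0, 2, 6, 0)
  clear (2,1): R2 −= (10)R1 → (0, 0, 1, 1, 1)
  clear (3,1): R3 −= (4)R1 → (0, 0, 5, 2, 3)
pivot(2,2)=1: scale R2 → (0, 0, 1, 1, 1)
  clear (0,2): R0 −= (2)R2 → (1, 0, 0, 4, 11)
  clear (1,2): R1 −= (10)R2 → (0, 1, 0, 4, 3)
  clear (3,2): R3 −= (5)R2 → (0, 0, 0, 10, 11)
pivot(3,3)=10: scale R3 → (0, 0, 0, 1, 5)
  clear (0,3): R0 −= (4)R3 → (1, 0, 0, 0, 4)
  clear (1,3): R1 −= (4)R3 → (0, 1, 0, 0, 9)
  clear (2,3): R2 −= (1)R3 → (0, 0, 1, 0, 9)

M[2][4] = 9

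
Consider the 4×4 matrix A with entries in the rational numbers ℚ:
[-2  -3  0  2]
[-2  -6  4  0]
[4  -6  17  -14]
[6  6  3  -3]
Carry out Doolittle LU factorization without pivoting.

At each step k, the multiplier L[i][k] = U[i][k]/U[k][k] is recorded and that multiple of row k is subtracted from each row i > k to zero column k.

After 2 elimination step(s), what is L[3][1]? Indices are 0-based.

[col 0] pivot -2
  R1 -= 1*R0 → (0, -3, 4, -2)  (L[1][0] := 1)
  R2 -= -2*R0 → (0, -12, 17, -10)  (L[2][0] := -2)
  R3 -= -3*R0 → (0, -3, 3, 3)  (L[3][0] := -3)
[col 1] pivot -3
  R2 -= 4*R1 → (0, 0, 1, -2)  (L[2][1] := 4)
  R3 -= 1*R1 → (0, 0, -1, 5)  (L[3][1] := 1)

L[3][1] = 1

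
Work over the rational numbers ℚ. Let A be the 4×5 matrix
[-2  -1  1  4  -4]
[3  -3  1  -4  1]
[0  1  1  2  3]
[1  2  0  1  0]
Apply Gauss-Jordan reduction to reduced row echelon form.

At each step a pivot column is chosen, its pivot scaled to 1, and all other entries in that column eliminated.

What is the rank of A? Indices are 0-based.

rank = 4

step 1: normalize row 0 (÷-2) = (1, 1/2, -1/2, -2, 2)
  row 1: subtract 3×row0 = (0, -9/2, 5/2, 2, -5)
  row 3: subtract 1×row0 = (0, 3/2, 1/2, 3, -2)
step 2: normalize row 1 (÷-9/2) = (0, 1, -5/9, -4/9, 10/9)
  row 0: subtract 1/2×row1 = (1, 0, -2/9, -16/9, 13/9)
  row 2: subtract 1×row1 = (0, 0, 14/9, 22/9, 17/9)
  row 3: subtract 3/2×row1 = (0, 0, 4/3, 11/3, -11/3)
step 3: normalize row 2 (÷14/9) = (0, 0, 1, 11/7, 17/14)
  row 0: subtract -2/9×row2 = (1, 0, 0, -10/7, 12/7)
  row 1: subtract -5/9×row2 = (0, 1, 0, 3/7, 25/14)
  row 3: subtract 4/3×row2 = (0, 0, 0, 11/7, -37/7)
step 4: normalize row 3 (÷11/7) = (0, 0, 0, 1, -37/11)
  row 0: subtract -10/7×row3 = (1, 0, 0, 0, -34/11)
  row 1: subtract 3/7×row3 = (0, 1, 0, 0, 71/22)
  row 2: subtract 11/7×row3 = (0, 0, 1, 0, 13/2)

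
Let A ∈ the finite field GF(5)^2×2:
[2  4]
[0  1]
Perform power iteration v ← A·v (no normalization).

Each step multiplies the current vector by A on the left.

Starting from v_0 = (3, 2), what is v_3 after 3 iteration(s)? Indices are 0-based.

v_0 = (3, 2).
v_1 = A·v_0 = (4, 2).
v_2 = A·v_1 = (1, 2).
v_3 = A·v_2 = (0, 2).

v_3 = (0, 2)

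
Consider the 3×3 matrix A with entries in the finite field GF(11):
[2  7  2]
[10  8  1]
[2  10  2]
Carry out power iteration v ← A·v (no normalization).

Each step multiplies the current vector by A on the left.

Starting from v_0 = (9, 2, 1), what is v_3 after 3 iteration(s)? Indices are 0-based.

v_3 = (1, 1, 2)

v_0 = (9, 2, 1).
v_1 = A·v_0 = (1, 8, 7).
v_2 = A·v_1 = (6, 4, 8).
v_3 = A·v_2 = (1, 1, 2).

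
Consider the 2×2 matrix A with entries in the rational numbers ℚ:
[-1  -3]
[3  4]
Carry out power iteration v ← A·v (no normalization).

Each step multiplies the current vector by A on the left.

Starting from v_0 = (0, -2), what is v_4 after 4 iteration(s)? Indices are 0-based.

v_0 = (0, -2).
v_1 = A·v_0 = (6, -8).
v_2 = A·v_1 = (18, -14).
v_3 = A·v_2 = (24, -2).
v_4 = A·v_3 = (-18, 64).

v_4 = (-18, 64)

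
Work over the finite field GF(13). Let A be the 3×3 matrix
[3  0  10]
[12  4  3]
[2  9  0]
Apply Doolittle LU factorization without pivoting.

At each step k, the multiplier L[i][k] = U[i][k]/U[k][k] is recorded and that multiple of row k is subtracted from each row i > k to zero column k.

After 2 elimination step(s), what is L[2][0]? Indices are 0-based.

[col 0] pivot 3
  R1 -= 4*R0 → (0, 4, 2)  (L[1][0] := 4)
  R2 -= 5*R0 → (0, 9, 2)  (L[2][0] := 5)
[col 1] pivot 4
  R2 -= 12*R1 → (0, 0, 4)  (L[2][1] := 12)

L[2][0] = 5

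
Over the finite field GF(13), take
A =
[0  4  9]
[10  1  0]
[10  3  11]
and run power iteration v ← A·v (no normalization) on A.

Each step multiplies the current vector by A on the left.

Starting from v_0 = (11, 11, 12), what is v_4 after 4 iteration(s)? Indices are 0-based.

v_4 = (6, 1, 4)

v_0 = (11, 11, 12).
v_1 = A·v_0 = (9, 4, 2).
v_2 = A·v_1 = (8, 3, 7).
v_3 = A·v_2 = (10, 5, 10).
v_4 = A·v_3 = (6, 1, 4).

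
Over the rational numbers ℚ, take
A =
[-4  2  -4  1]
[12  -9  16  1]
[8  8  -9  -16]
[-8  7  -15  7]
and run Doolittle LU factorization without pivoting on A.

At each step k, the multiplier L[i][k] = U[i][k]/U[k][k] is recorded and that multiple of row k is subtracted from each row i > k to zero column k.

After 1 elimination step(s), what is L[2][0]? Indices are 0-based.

k=0: U[0][0]=-4
  eliminate (1,0): mult=-3, new row 1: (0, -3, 4, 4); set L[1][0]=-3
  eliminate (2,0): mult=-2, new row 2: (0, 12, -17, -14); set L[2][0]=-2
  eliminate (3,0): mult=2, new row 3: (0, 3, -7, 5); set L[3][0]=2

L[2][0] = -2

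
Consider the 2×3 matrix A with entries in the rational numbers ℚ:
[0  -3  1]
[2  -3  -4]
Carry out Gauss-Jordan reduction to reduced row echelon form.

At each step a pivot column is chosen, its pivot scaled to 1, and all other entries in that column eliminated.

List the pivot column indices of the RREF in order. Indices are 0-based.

[1] R0 <-> R1
[1] R0 /= 2  ⇒  (1, -3/2, -2)
[2] R1 /= -3  ⇒  (0, 1, -1/3)
     R0 -= -3/2·R1  ⇒  (1, 0, -5/2)

pivot columns: 0, 1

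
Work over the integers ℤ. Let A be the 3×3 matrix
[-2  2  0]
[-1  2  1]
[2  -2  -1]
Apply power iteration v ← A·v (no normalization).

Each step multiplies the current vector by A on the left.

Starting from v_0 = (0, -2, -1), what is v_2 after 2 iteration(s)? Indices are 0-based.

v_0 = (0, -2, -1).
v_1 = A·v_0 = (-4, -5, 5).
v_2 = A·v_1 = (-2, -1, -3).

v_2 = (-2, -1, -3)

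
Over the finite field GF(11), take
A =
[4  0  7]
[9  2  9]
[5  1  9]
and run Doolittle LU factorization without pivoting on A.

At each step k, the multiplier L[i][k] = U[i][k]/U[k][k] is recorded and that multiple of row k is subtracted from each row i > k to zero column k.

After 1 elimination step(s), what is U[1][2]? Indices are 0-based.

U[1][2] = 7

[col 0] pivot 4
  R1 -= 5*R0 → (0, 2, 7)  (L[1][0] := 5)
  R2 -= 4*R0 → (0, 1, 3)  (L[2][0] := 4)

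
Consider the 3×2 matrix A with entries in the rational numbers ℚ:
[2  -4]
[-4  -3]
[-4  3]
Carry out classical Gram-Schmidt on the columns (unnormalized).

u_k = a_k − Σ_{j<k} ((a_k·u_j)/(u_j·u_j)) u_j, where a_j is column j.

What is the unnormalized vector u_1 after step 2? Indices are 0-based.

Step 1: u_0 = a_0 = (2, -4, -4).
Step 2: u_1 = a_1 − (-2/9)·u_0 = (-32/9, -35/9, 19/9).

u_1 = (-32/9, -35/9, 19/9)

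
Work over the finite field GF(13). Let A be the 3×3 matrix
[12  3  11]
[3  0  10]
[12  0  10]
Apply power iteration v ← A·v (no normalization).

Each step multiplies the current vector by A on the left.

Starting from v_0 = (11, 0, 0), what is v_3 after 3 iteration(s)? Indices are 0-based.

v_3 = (1, 4, 9)

v_0 = (11, 0, 0).
v_1 = A·v_0 = (2, 7, 2).
v_2 = A·v_1 = (2, 0, 5).
v_3 = A·v_2 = (1, 4, 9).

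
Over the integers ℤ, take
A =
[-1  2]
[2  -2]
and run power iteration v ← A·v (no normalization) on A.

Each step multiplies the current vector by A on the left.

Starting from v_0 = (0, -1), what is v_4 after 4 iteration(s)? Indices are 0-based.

v_4 = (78, -100)

v_0 = (0, -1).
v_1 = A·v_0 = (-2, 2).
v_2 = A·v_1 = (6, -8).
v_3 = A·v_2 = (-22, 28).
v_4 = A·v_3 = (78, -100).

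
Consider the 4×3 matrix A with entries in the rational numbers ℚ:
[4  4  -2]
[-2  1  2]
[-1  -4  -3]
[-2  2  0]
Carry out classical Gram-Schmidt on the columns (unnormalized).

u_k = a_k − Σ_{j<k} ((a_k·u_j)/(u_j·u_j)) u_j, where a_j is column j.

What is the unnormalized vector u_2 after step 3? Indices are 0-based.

u_2 = (-298/243, 116/243, -500/243, -154/81)

Step 1: u_0 = a_0 = (4, -2, -1, -2).
Step 2: u_1 = a_1 − (14/25)·u_0 = (44/25, 53/25, -86/25, 78/25).
Step 3: u_2 = a_2 − (-9/25)·u_0 − (92/243)·u_1 = (-298/243, 116/243, -500/243, -154/81).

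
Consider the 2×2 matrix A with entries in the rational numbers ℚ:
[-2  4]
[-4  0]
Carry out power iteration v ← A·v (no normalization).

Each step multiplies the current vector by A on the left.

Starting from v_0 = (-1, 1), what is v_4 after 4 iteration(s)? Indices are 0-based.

v_0 = (-1, 1).
v_1 = A·v_0 = (6, 4).
v_2 = A·v_1 = (4, -24).
v_3 = A·v_2 = (-104, -16).
v_4 = A·v_3 = (144, 416).

v_4 = (144, 416)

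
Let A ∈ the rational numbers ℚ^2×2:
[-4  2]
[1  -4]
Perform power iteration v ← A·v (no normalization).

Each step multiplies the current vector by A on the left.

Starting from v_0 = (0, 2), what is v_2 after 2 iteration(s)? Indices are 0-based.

v_2 = (-32, 36)

v_0 = (0, 2).
v_1 = A·v_0 = (4, -8).
v_2 = A·v_1 = (-32, 36).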